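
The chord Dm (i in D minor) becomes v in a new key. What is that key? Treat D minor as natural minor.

G minor

The numeral v denotes a minor triad on scale degree 5. With D on degree 5, the tonic of the new key is G.
Degree 5 carries a minor triad in natural-minor keys, so the destination is G minor.
Check: the diatonic triads of G minor (natural minor) are Gm (i), Adim (ii°), Bb (III), Cm (iv), Dm (v), Eb (VI), F (VII) — Dm is indeed v.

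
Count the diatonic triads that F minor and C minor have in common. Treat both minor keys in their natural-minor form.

Diatonic triads of F minor (natural minor): Fm (i), Gdim (ii°), Ab (III), Bbm (iv), Cm (v), Db (VI), Eb (VII).
Diatonic triads of C minor (natural minor): Cm (i), Ddim (ii°), Eb (III), Fm (iv), Gm (v), Ab (VI), Bb (VII).
Matching root and quality in both lists: Fm, Ab, Cm, Eb.
That gives 4 common triads.

4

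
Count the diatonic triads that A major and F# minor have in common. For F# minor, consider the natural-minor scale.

7

Diatonic triads of A major: A major (I), B minor (ii), C# minor (iii), D major (IV), E major (V), F# minor (vi), G# diminished (vii°).
Diatonic triads of F# minor (natural minor): F# minor (i), G# diminished (ii°), A major (III), B minor (iv), C# minor (v), D major (VI), E major (VII).
Matching root and quality in both lists: A major, B minor, C# minor, D major, E major, F# minor, G# diminished.
That gives 7 common triads.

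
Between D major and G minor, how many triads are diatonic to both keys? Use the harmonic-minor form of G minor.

Diatonic triads of D major: D major (I), E minor (ii), F# minor (iii), G major (IV), A major (V), B minor (vi), C# diminished (vii°).
Diatonic triads of G minor (harmonic minor): G minor (i), A diminished (ii°), Bb augmented (III+), C minor (iv), D major (V), Eb major (VI), F# diminished (vii°).
Matching root and quality in both lists: D major.
That gives 1 common triad.

1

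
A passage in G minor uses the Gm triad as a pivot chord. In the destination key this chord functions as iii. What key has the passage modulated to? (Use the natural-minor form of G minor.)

The numeral iii denotes a minor triad on scale degree 3. With G on degree 3, the tonic of the new key is E♭.
Degree 3 carries a minor triad in major keys, so the destination is E♭ major.
Check: the diatonic triads of E♭ major are E♭ (I), Fm (ii), Gm (iii), A♭ (IV), B♭ (V), Cm (vi), Ddim (vii°) — Gm is indeed iii.

E♭ major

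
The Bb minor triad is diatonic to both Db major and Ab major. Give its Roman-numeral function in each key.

vi in Db major; ii in Ab major

The scale of Db major is Db Eb F Gb Ab Bb C; Bb is degree 6, and the triad built there (Bb-Db-F) is minor, so it is vi.
The scale of Ab major is Ab Bb C Db Eb F G; Bb is degree 2, and the triad built there (Bb-Db-F) is minor, so it is ii.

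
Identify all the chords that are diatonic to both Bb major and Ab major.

Triads in Bb major: Bb major (I), C minor (ii), D minor (iii), Eb major (IV), F major (V), G minor (vi), A diminished (vii°).
Triads in Ab major: Ab major (I), Bb minor (ii), C minor (iii), Db major (IV), Eb major (V), F minor (vi), G diminished (vii°).
Shared triads with their functions: C minor (ii in Bb major, iii in Ab major); Eb major (IV in Bb major, V in Ab major).

Cm, Eb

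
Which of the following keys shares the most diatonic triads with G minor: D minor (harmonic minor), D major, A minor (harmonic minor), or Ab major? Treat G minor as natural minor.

D minor

Triads of G minor (natural minor): G minor (i), A diminished (ii°), Bb major (III), C minor (iv), D minor (v), Eb major (VI), F major (VII).
D minor (harmonic minor) shares 3: Gm, Bb, Dm.
D major shares 0: none.
A minor (harmonic minor) shares 2: Dm, F.
Ab major shares 2: Cm, Eb.
The most common triads (3) are shared with D minor.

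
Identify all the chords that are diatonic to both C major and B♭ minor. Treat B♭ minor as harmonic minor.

F

Triads in C major: C major (I), D minor (ii), E minor (iii), F major (IV), G major (V), A minor (vi), B diminished (vii°).
Triads in B♭ minor (harmonic minor): B♭ minor (i), C diminished (ii°), D♭ augmented (III+), E♭ minor (iv), F major (V), G♭ major (VI), A diminished (vii°).
Shared triads with their functions: F major (IV in C major, V in B♭ minor).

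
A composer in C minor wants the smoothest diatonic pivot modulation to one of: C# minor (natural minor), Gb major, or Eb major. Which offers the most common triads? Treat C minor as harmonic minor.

Eb major

Triads of C minor (harmonic minor): C minor (i), D diminished (ii°), Eb augmented (III+), F minor (iv), G major (V), Ab major (VI), B diminished (vii°).
C# minor (natural minor) shares 0: none.
Gb major shares 0: none.
Eb major shares 4: Cm, Ddim, Fm, Ab.
The most common triads (4) are shared with Eb major.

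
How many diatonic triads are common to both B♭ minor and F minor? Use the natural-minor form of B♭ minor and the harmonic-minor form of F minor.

3

Diatonic triads of B♭ minor (natural minor): B♭m (i), Cdim (ii°), D♭ (III), E♭m (iv), Fm (v), G♭ (VI), A♭ (VII).
Diatonic triads of F minor (harmonic minor): Fm (i), Gdim (ii°), A♭aug (III+), B♭m (iv), C (V), D♭ (VI), Edim (vii°).
Matching root and quality in both lists: B♭m, D♭, Fm.
That gives 3 common triads.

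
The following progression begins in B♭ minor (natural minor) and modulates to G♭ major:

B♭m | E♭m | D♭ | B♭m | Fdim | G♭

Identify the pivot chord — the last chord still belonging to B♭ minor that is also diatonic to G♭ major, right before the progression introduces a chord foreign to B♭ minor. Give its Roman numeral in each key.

B♭m — i in B♭ minor, iii in G♭ major

Chords diatonic to B♭ minor: B♭m, Cdim, D♭, E♭m, Fm, G♭, A♭.
Reading the progression, the first chord not in that set is Fdim, so the modulation leaves B♭ minor there.
The chord immediately before Fdim is B♭m, which is diatonic to both keys: i in B♭ minor and iii in G♭ major.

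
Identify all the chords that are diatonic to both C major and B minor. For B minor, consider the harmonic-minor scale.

Triads in C major: C major (I), D minor (ii), E minor (iii), F major (IV), G major (V), A minor (vi), B diminished (vii°).
Triads in B minor (harmonic minor): B minor (i), C# diminished (ii°), D augmented (III+), E minor (iv), F# major (V), G major (VI), A# diminished (vii°).
Shared triads with their functions: E minor (iii in C major, iv in B minor); G major (V in C major, VI in B minor).

Em, G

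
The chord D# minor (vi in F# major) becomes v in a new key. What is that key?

G# minor

The numeral v denotes a minor triad on scale degree 5. With D# on degree 5, the tonic of the new key is G#.
Degree 5 carries a minor triad in natural-minor keys, so the destination is G# minor.
Check: the diatonic triads of G# minor (natural minor) are G#m (i), A#dim (ii°), B (III), C#m (iv), D#m (v), E (VI), F# (VII) — D# minor is indeed v.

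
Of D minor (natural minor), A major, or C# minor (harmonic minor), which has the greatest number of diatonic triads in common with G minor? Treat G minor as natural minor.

Triads of G minor (natural minor): Gm (i), Adim (ii°), Bb (III), Cm (iv), Dm (v), Eb (VI), F (VII).
D minor (natural minor) shares 4: Gm, Bb, Dm, F.
A major shares 0: none.
C# minor (harmonic minor) shares 0: none.
The most common triads (4) are shared with D minor.

D minor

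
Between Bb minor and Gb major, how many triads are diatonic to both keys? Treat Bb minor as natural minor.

4

Diatonic triads of Bb minor (natural minor): Bbm (i), Cdim (ii°), Db (III), Ebm (iv), Fm (v), Gb (VI), Ab (VII).
Diatonic triads of Gb major: Gb (I), Abm (ii), Bbm (iii), Cb (IV), Db (V), Ebm (vi), Fdim (vii°).
Matching root and quality in both lists: Bbm, Db, Ebm, Gb.
That gives 4 common triads.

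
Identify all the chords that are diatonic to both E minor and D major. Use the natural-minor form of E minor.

Em, G, Bm, D

Triads in E minor (natural minor): Em (i), F♯dim (ii°), G (III), Am (iv), Bm (v), C (VI), D (VII).
Triads in D major: D (I), Em (ii), F♯m (iii), G (IV), A (V), Bm (vi), C♯dim (vii°).
Shared triads with their functions: Em (i in E minor, ii in D major); G (III in E minor, IV in D major); Bm (v in E minor, vi in D major); D (VII in E minor, I in D major).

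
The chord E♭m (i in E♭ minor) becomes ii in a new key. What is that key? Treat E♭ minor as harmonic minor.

D♭ major

The numeral ii denotes a minor triad on scale degree 2. With E♭ on degree 2, the tonic of the new key is D♭.
Degree 2 carries a minor triad in major keys, so the destination is D♭ major.
Check: the diatonic triads of D♭ major are D♭ (I), E♭m (ii), Fm (iii), G♭ (IV), A♭ (V), B♭m (vi), Cdim (vii°) — E♭m is indeed ii.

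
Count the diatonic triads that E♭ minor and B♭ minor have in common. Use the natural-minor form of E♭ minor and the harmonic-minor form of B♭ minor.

Diatonic triads of E♭ minor (natural minor): E♭m (i), Fdim (ii°), G♭ (III), A♭m (iv), B♭m (v), C♭ (VI), D♭ (VII).
Diatonic triads of B♭ minor (harmonic minor): B♭m (i), Cdim (ii°), D♭aug (III+), E♭m (iv), F (V), G♭ (VI), Adim (vii°).
Matching root and quality in both lists: E♭m, G♭, B♭m.
That gives 3 common triads.

3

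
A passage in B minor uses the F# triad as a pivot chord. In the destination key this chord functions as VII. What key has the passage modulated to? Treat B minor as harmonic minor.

G# minor

The numeral VII denotes a major triad on scale degree 7. With F# on degree 7, the tonic of the new key is G#.
Degree 7 carries a major triad in natural-minor keys, so the destination is G# minor.
Check: the diatonic triads of G# minor (natural minor) are G#m (i), A#dim (ii°), B (III), C#m (iv), D#m (v), E (VI), F# (VII) — F# is indeed VII.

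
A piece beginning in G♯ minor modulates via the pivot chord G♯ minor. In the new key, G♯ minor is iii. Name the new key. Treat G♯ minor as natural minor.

E major

The numeral iii denotes a minor triad on scale degree 3. With G♯ on degree 3, the tonic of the new key is E.
Degree 3 carries a minor triad in major keys, so the destination is E major.
Check: the diatonic triads of E major are E (I), F♯m (ii), G♯m (iii), A (IV), B (V), C♯m (vi), D♯dim (vii°) — G♯ minor is indeed iii.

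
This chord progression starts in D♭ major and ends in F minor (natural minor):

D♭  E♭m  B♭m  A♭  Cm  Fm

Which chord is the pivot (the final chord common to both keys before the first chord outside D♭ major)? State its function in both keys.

Chords diatonic to D♭ major: D♭, E♭m, Fm, G♭, A♭, B♭m, Cdim.
Reading the progression, the first chord not in that set is Cm, so the modulation leaves D♭ major there.
The chord immediately before Cm is A♭, which is diatonic to both keys: V in D♭ major and III in F minor.

A♭ — V in D♭ major, III in F minor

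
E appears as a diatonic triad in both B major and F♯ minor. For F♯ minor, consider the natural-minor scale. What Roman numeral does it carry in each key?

IV in B major; VII in F♯ minor

The scale of B major is B C♯ D♯ E F♯ G♯ A♯; E is degree 4, and the triad built there (E-G♯-B) is major, so it is IV.
The scale of F♯ minor (natural minor) is F♯ G♯ A B C♯ D E; E is degree 7, and the triad built there (E-G♯-B) is major, so it is VII.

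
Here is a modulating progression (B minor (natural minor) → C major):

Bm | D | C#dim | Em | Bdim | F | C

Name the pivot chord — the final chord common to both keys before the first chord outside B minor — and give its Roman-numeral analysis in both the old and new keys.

Chords diatonic to B minor: Bm, C#dim, D, Em, F#m, G, A.
Reading the progression, the first chord not in that set is Bdim, so the modulation leaves B minor there.
The chord immediately before Bdim is Em, which is diatonic to both keys: iv in B minor and iii in C major.

Em — iv in B minor, iii in C major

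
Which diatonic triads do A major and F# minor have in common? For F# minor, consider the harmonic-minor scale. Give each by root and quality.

Bm, D, F#m, G#dim

Triads in A major: A (I), Bm (ii), C#m (iii), D (IV), E (V), F#m (vi), G#dim (vii°).
Triads in F# minor (harmonic minor): F#m (i), G#dim (ii°), Aaug (III+), Bm (iv), C# (V), D (VI), E#dim (vii°).
Shared triads with their functions: Bm (ii in A major, iv in F# minor); D (IV in A major, VI in F# minor); F#m (vi in A major, i in F# minor); G#dim (vii° in A major, ii° in F# minor).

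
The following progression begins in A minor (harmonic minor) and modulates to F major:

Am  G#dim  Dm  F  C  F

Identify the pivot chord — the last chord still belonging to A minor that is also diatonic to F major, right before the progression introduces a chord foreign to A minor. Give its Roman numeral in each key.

Chords diatonic to A minor: Am, Bdim, Caug, Dm, E, F, G#dim.
Reading the progression, the first chord not in that set is C, so the modulation leaves A minor there.
The chord immediately before C is F, which is diatonic to both keys: VI in A minor and I in F major.

F — VI in A minor, I in F major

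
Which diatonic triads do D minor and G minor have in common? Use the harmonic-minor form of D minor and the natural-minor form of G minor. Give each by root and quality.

Triads in D minor (harmonic minor): Dm (i), Edim (ii°), Faug (III+), Gm (iv), A (V), Bb (VI), C#dim (vii°).
Triads in G minor (natural minor): Gm (i), Adim (ii°), Bb (III), Cm (iv), Dm (v), Eb (VI), F (VII).
Shared triads with their functions: Dm (i in D minor, v in G minor); Gm (iv in D minor, i in G minor); Bb (VI in D minor, III in G minor).

Dm, Gm, Bb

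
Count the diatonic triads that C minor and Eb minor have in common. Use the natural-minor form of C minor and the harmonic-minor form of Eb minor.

Diatonic triads of C minor (natural minor): Cm (i), Ddim (ii°), Eb (III), Fm (iv), Gm (v), Ab (VI), Bb (VII).
Diatonic triads of Eb minor (harmonic minor): Ebm (i), Fdim (ii°), Gbaug (III+), Abm (iv), Bb (V), Cb (VI), Ddim (vii°).
Matching root and quality in both lists: Ddim, Bb.
That gives 2 common triads.

2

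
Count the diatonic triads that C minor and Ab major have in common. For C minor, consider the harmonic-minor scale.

Diatonic triads of C minor (harmonic minor): Cm (i), Ddim (ii°), Ebaug (III+), Fm (iv), G (V), Ab (VI), Bdim (vii°).
Diatonic triads of Ab major: Ab (I), Bbm (ii), Cm (iii), Db (IV), Eb (V), Fm (vi), Gdim (vii°).
Matching root and quality in both lists: Cm, Fm, Ab.
That gives 3 common triads.

3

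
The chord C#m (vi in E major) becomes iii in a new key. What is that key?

A major

The numeral iii denotes a minor triad on scale degree 3. With C# on degree 3, the tonic of the new key is A.
Degree 3 carries a minor triad in major keys, so the destination is A major.
Check: the diatonic triads of A major are A (I), Bm (ii), C#m (iii), D (IV), E (V), F#m (vi), G#dim (vii°) — C#m is indeed iii.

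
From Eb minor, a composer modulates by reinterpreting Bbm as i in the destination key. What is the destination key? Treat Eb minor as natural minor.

Bb minor

The numeral i denotes a minor triad on scale degree 1. With Bb on degree 1, the tonic of the new key is Bb.
Degree 1 carries a minor triad in minor keys, so the destination is Bb minor.
Check: the diatonic triads of Bb minor (natural minor) are Bbm (i), Cdim (ii°), Db (III), Ebm (iv), Fm (v), Gb (VI), Ab (VII) — Bbm is indeed i.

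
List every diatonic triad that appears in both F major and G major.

Triads in F major: F (I), Gm (ii), Am (iii), Bb (IV), C (V), Dm (vi), Edim (vii°).
Triads in G major: G (I), Am (ii), Bm (iii), C (IV), D (V), Em (vi), F#dim (vii°).
Shared triads with their functions: Am (iii in F major, ii in G major); C (V in F major, IV in G major).

Am, C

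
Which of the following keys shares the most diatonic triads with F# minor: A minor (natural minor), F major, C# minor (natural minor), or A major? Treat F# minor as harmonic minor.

Triads of F# minor (harmonic minor): F#m (i), G#dim (ii°), Aaug (III+), Bm (iv), C# (V), D (VI), E#dim (vii°).
A minor (natural minor) shares 0: none.
F major shares 0: none.
C# minor (natural minor) shares 1: F#m.
A major shares 4: F#m, G#dim, Bm, D.
The most common triads (4) are shared with A major.

A major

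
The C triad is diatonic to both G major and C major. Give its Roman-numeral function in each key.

IV in G major; I in C major

The scale of G major is G A B C D E F#; C is degree 4, and the triad built there (C-E-G) is major, so it is IV.
The scale of C major is C D E F G A B; C is degree 1, and the triad built there (C-E-G) is major, so it is I.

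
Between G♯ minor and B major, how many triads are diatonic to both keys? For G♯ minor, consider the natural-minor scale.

7

Diatonic triads of G♯ minor (natural minor): G♯ minor (i), A♯ diminished (ii°), B major (III), C♯ minor (iv), D♯ minor (v), E major (VI), F♯ major (VII).
Diatonic triads of B major: B major (I), C♯ minor (ii), D♯ minor (iii), E major (IV), F♯ major (V), G♯ minor (vi), A♯ diminished (vii°).
Matching root and quality in both lists: G♯ minor, A♯ diminished, B major, C♯ minor, D♯ minor, E major, F♯ major.
That gives 7 common triads.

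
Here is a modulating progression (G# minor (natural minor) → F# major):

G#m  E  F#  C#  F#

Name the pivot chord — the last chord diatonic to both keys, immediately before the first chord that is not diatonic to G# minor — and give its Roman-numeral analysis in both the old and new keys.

F# — VII in G# minor, I in F# major

Chords diatonic to G# minor: G#m, A#dim, B, C#m, D#m, E, F#.
Reading the progression, the first chord not in that set is C#, so the modulation leaves G# minor there.
The chord immediately before C# is F#, which is diatonic to both keys: VII in G# minor and I in F# major.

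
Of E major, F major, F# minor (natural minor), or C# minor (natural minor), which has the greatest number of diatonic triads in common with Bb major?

Triads of Bb major: Bb major (I), C minor (ii), D minor (iii), Eb major (IV), F major (V), G minor (vi), A diminished (vii°).
E major shares 0: none.
F major shares 4: Bb, Dm, F, Gm.
F# minor (natural minor) shares 0: none.
C# minor (natural minor) shares 0: none.
The most common triads (4) are shared with F major.

F major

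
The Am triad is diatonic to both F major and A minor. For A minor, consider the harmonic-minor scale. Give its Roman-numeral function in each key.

iii in F major; i in A minor

The scale of F major is F G A B♭ C D E; A is degree 3, and the triad built there (A-C-E) is minor, so it is iii.
The scale of A minor (harmonic minor) is A B C D E F G♯; A is degree 1, and the triad built there (A-C-E) is minor, so it is i.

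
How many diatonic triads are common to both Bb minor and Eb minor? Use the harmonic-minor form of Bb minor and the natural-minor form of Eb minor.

Diatonic triads of Bb minor (harmonic minor): Bbm (i), Cdim (ii°), Dbaug (III+), Ebm (iv), F (V), Gb (VI), Adim (vii°).
Diatonic triads of Eb minor (natural minor): Ebm (i), Fdim (ii°), Gb (III), Abm (iv), Bbm (v), Cb (VI), Db (VII).
Matching root and quality in both lists: Bbm, Ebm, Gb.
That gives 3 common triads.

3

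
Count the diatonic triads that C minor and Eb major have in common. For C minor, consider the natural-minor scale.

7

Diatonic triads of C minor (natural minor): Cm (i), Ddim (ii°), Eb (III), Fm (iv), Gm (v), Ab (VI), Bb (VII).
Diatonic triads of Eb major: Eb (I), Fm (ii), Gm (iii), Ab (IV), Bb (V), Cm (vi), Ddim (vii°).
Matching root and quality in both lists: Cm, Ddim, Eb, Fm, Gm, Ab, Bb.
That gives 7 common triads.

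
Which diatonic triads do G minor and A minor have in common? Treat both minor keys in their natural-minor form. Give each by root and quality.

Triads in G minor (natural minor): Gm (i), Adim (ii°), Bb (III), Cm (iv), Dm (v), Eb (VI), F (VII).
Triads in A minor (natural minor): Am (i), Bdim (ii°), C (III), Dm (iv), Em (v), F (VI), G (VII).
Shared triads with their functions: Dm (v in G minor, iv in A minor); F (VII in G minor, VI in A minor).

Dm, F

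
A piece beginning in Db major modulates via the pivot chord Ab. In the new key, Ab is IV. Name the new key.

The numeral IV denotes a major triad on scale degree 4. With Ab on degree 4, the tonic of the new key is Eb.
Degree 4 carries a major triad in major keys, so the destination is Eb major.
Check: the diatonic triads of Eb major are Eb (I), Fm (ii), Gm (iii), Ab (IV), Bb (V), Cm (vi), Ddim (vii°) — Ab is indeed IV.

Eb major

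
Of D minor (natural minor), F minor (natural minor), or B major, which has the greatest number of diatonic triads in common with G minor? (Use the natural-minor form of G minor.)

Triads of G minor (natural minor): Gm (i), Adim (ii°), Bb (III), Cm (iv), Dm (v), Eb (VI), F (VII).
D minor (natural minor) shares 4: Gm, Bb, Dm, F.
F minor (natural minor) shares 2: Cm, Eb.
B major shares 0: none.
The most common triads (4) are shared with D minor.

D minor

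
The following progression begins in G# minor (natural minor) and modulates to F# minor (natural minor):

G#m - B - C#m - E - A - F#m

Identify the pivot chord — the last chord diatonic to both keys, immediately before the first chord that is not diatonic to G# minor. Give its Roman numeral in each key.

E — VI in G# minor, VII in F# minor

Chords diatonic to G# minor: G#m, A#dim, B, C#m, D#m, E, F#.
Reading the progression, the first chord not in that set is A, so the modulation leaves G# minor there.
The chord immediately before A is E, which is diatonic to both keys: VI in G# minor and VII in F# minor.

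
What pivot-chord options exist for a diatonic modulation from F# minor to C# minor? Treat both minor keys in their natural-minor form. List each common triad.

Triads in F# minor (natural minor): F#m (i), G#dim (ii°), A (III), Bm (iv), C#m (v), D (VI), E (VII).
Triads in C# minor (natural minor): C#m (i), D#dim (ii°), E (III), F#m (iv), G#m (v), A (VI), B (VII).
Shared triads with their functions: F#m (i in F# minor, iv in C# minor); A (III in F# minor, VI in C# minor); C#m (v in F# minor, i in C# minor); E (VII in F# minor, III in C# minor).

F#m, A, C#m, E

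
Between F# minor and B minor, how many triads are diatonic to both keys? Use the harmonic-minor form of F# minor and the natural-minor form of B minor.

Diatonic triads of F# minor (harmonic minor): F#m (i), G#dim (ii°), Aaug (III+), Bm (iv), C# (V), D (VI), E#dim (vii°).
Diatonic triads of B minor (natural minor): Bm (i), C#dim (ii°), D (III), Em (iv), F#m (v), G (VI), A (VII).
Matching root and quality in both lists: F#m, Bm, D.
That gives 3 common triads.

3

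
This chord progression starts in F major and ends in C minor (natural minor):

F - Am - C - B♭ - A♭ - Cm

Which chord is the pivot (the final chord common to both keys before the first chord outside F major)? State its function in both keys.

Chords diatonic to F major: F, Gm, Am, B♭, C, Dm, Edim.
Reading the progression, the first chord not in that set is A♭, so the modulation leaves F major there.
The chord immediately before A♭ is B♭, which is diatonic to both keys: IV in F major and VII in C minor.

B♭ — IV in F major, VII in C minor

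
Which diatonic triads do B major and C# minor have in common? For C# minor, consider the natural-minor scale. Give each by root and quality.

B, C#m, E, G#m

Triads in B major: B (I), C#m (ii), D#m (iii), E (IV), F# (V), G#m (vi), A#dim (vii°).
Triads in C# minor (natural minor): C#m (i), D#dim (ii°), E (III), F#m (iv), G#m (v), A (VI), B (VII).
Shared triads with their functions: B (I in B major, VII in C# minor); C#m (ii in B major, i in C# minor); E (IV in B major, III in C# minor); G#m (vi in B major, v in C# minor).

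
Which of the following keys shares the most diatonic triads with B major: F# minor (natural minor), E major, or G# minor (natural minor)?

Triads of B major: B major (I), C# minor (ii), D# minor (iii), E major (IV), F# major (V), G# minor (vi), A# diminished (vii°).
F# minor (natural minor) shares 2: C#m, E.
E major shares 4: B, C#m, E, G#m.
G# minor (natural minor) shares 7: B, C#m, D#m, E, F#, G#m, A#dim.
The most common triads (7) are shared with G# minor.

G# minor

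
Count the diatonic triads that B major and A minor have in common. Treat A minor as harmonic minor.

1

Diatonic triads of B major: B (I), C#m (ii), D#m (iii), E (IV), F# (V), G#m (vi), A#dim (vii°).
Diatonic triads of A minor (harmonic minor): Am (i), Bdim (ii°), Caug (III+), Dm (iv), E (V), F (VI), G#dim (vii°).
Matching root and quality in both lists: E.
That gives 1 common triad.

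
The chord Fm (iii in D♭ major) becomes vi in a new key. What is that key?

A♭ major

The numeral vi denotes a minor triad on scale degree 6. With F on degree 6, the tonic of the new key is A♭.
Degree 6 carries a minor triad in major keys, so the destination is A♭ major.
Check: the diatonic triads of A♭ major are A♭ (I), B♭m (ii), Cm (iii), D♭ (IV), E♭ (V), Fm (vi), Gdim (vii°) — Fm is indeed vi.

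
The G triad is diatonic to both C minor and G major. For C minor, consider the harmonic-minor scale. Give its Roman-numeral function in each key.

The scale of C minor (harmonic minor) is C D Eb F G Ab B; G is degree 5, and the triad built there (G-B-D) is major, so it is V.
The scale of G major is G A B C D E F#; G is degree 1, and the triad built there (G-B-D) is major, so it is I.

V in C minor; I in G major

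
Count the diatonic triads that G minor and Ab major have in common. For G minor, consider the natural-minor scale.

Diatonic triads of G minor (natural minor): G minor (i), A diminished (ii°), Bb major (III), C minor (iv), D minor (v), Eb major (VI), F major (VII).
Diatonic triads of Ab major: Ab major (I), Bb minor (ii), C minor (iii), Db major (IV), Eb major (V), F minor (vi), G diminished (vii°).
Matching root and quality in both lists: C minor, Eb major.
That gives 2 common triads.

2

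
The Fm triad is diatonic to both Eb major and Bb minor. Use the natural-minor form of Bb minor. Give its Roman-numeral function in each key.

ii in Eb major; v in Bb minor

The scale of Eb major is Eb F G Ab Bb C D; F is degree 2, and the triad built there (F-Ab-C) is minor, so it is ii.
The scale of Bb minor (natural minor) is Bb C Db Eb F Gb Ab; F is degree 5, and the triad built there (F-Ab-C) is minor, so it is v.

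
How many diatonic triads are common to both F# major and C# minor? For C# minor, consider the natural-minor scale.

Diatonic triads of F# major: F# major (I), G# minor (ii), A# minor (iii), B major (IV), C# major (V), D# minor (vi), E# diminished (vii°).
Diatonic triads of C# minor (natural minor): C# minor (i), D# diminished (ii°), E major (III), F# minor (iv), G# minor (v), A major (VI), B major (VII).
Matching root and quality in both lists: G# minor, B major.
That gives 2 common triads.

2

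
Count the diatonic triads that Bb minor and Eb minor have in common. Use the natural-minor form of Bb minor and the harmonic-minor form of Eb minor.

Diatonic triads of Bb minor (natural minor): Bbm (i), Cdim (ii°), Db (III), Ebm (iv), Fm (v), Gb (VI), Ab (VII).
Diatonic triads of Eb minor (harmonic minor): Ebm (i), Fdim (ii°), Gbaug (III+), Abm (iv), Bb (V), Cb (VI), Ddim (vii°).
Matching root and quality in both lists: Ebm.
That gives 1 common triad.

1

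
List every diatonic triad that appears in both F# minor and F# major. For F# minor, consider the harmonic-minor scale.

Triads in F# minor (harmonic minor): F#m (i), G#dim (ii°), Aaug (III+), Bm (iv), C# (V), D (VI), E#dim (vii°).
Triads in F# major: F# (I), G#m (ii), A#m (iii), B (IV), C# (V), D#m (vi), E#dim (vii°).
Shared triads with their functions: C# (V in F# minor, V in F# major); E#dim (vii° in F# minor, vii° in F# major).

C#, E#dim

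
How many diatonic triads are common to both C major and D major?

Diatonic triads of C major: C major (I), D minor (ii), E minor (iii), F major (IV), G major (V), A minor (vi), B diminished (vii°).
Diatonic triads of D major: D major (I), E minor (ii), F# minor (iii), G major (IV), A major (V), B minor (vi), C# diminished (vii°).
Matching root and quality in both lists: E minor, G major.
That gives 2 common triads.

2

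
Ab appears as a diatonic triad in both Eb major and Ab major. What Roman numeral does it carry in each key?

IV in Eb major; I in Ab major

The scale of Eb major is Eb F G Ab Bb C D; Ab is degree 4, and the triad built there (Ab-C-Eb) is major, so it is IV.
The scale of Ab major is Ab Bb C Db Eb F G; Ab is degree 1, and the triad built there (Ab-C-Eb) is major, so it is I.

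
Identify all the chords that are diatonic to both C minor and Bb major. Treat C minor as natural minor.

Triads in C minor (natural minor): C minor (i), D diminished (ii°), Eb major (III), F minor (iv), G minor (v), Ab major (VI), Bb major (VII).
Triads in Bb major: Bb major (I), C minor (ii), D minor (iii), Eb major (IV), F major (V), G minor (vi), A diminished (vii°).
Shared triads with their functions: C minor (i in C minor, ii in Bb major); Eb major (III in C minor, IV in Bb major); G minor (v in C minor, vi in Bb major); Bb major (VII in C minor, I in Bb major).

Cm, Eb, Gm, Bb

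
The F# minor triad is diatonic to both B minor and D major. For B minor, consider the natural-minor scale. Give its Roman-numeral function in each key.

v in B minor; iii in D major

The scale of B minor (natural minor) is B C# D E F# G A; F# is degree 5, and the triad built there (F#-A-C#) is minor, so it is v.
The scale of D major is D E F# G A B C#; F# is degree 3, and the triad built there (F#-A-C#) is minor, so it is iii.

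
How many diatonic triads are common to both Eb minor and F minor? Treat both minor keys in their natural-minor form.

Diatonic triads of Eb minor (natural minor): Ebm (i), Fdim (ii°), Gb (III), Abm (iv), Bbm (v), Cb (VI), Db (VII).
Diatonic triads of F minor (natural minor): Fm (i), Gdim (ii°), Ab (III), Bbm (iv), Cm (v), Db (VI), Eb (VII).
Matching root and quality in both lists: Bbm, Db.
That gives 2 common triads.

2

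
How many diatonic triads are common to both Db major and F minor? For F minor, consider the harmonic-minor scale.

Diatonic triads of Db major: Db (I), Ebm (ii), Fm (iii), Gb (IV), Ab (V), Bbm (vi), Cdim (vii°).
Diatonic triads of F minor (harmonic minor): Fm (i), Gdim (ii°), Abaug (III+), Bbm (iv), C (V), Db (VI), Edim (vii°).
Matching root and quality in both lists: Db, Fm, Bbm.
That gives 3 common triads.

3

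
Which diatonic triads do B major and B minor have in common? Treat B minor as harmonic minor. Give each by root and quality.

F#, A#dim

Triads in B major: B major (I), C# minor (ii), D# minor (iii), E major (IV), F# major (V), G# minor (vi), A# diminished (vii°).
Triads in B minor (harmonic minor): B minor (i), C# diminished (ii°), D augmented (III+), E minor (iv), F# major (V), G major (VI), A# diminished (vii°).
Shared triads with their functions: F# major (V in B major, V in B minor); A# diminished (vii° in B major, vii° in B minor).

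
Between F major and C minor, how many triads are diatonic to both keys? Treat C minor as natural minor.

2

Diatonic triads of F major: F (I), Gm (ii), Am (iii), Bb (IV), C (V), Dm (vi), Edim (vii°).
Diatonic triads of C minor (natural minor): Cm (i), Ddim (ii°), Eb (III), Fm (iv), Gm (v), Ab (VI), Bb (VII).
Matching root and quality in both lists: Gm, Bb.
That gives 2 common triads.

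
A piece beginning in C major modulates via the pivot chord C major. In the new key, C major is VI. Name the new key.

E minor

The numeral VI denotes a major triad on scale degree 6. With C on degree 6, the tonic of the new key is E.
Degree 6 carries a major triad in minor keys, so the destination is E minor.
Check: the diatonic triads of E minor (natural minor) are Em (i), F#dim (ii°), G (III), Am (iv), Bm (v), C (VI), D (VII) — C major is indeed VI.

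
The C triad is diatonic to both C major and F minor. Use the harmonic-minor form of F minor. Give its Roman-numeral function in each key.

The scale of C major is C D E F G A B; C is degree 1, and the triad built there (C-E-G) is major, so it is I.
The scale of F minor (harmonic minor) is F G Ab Bb C Db E; C is degree 5, and the triad built there (C-E-G) is major, so it is V.

I in C major; V in F minor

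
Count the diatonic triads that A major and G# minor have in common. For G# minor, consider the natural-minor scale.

2

Diatonic triads of A major: A (I), Bm (ii), C#m (iii), D (IV), E (V), F#m (vi), G#dim (vii°).
Diatonic triads of G# minor (natural minor): G#m (i), A#dim (ii°), B (III), C#m (iv), D#m (v), E (VI), F# (VII).
Matching root and quality in both lists: C#m, E.
That gives 2 common triads.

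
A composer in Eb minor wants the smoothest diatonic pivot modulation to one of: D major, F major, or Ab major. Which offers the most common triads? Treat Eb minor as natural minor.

Triads of Eb minor (natural minor): Eb minor (i), F diminished (ii°), Gb major (III), Ab minor (iv), Bb minor (v), Cb major (VI), Db major (VII).
D major shares 0: none.
F major shares 0: none.
Ab major shares 2: Bbm, Db.
The most common triads (2) are shared with Ab major.

Ab major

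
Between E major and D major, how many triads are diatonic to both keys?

2

Diatonic triads of E major: E (I), F#m (ii), G#m (iii), A (IV), B (V), C#m (vi), D#dim (vii°).
Diatonic triads of D major: D (I), Em (ii), F#m (iii), G (IV), A (V), Bm (vi), C#dim (vii°).
Matching root and quality in both lists: F#m, A.
That gives 2 common triads.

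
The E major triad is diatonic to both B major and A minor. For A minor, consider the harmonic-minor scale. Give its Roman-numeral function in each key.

IV in B major; V in A minor

The scale of B major is B C# D# E F# G# A#; E is degree 4, and the triad built there (E-G#-B) is major, so it is IV.
The scale of A minor (harmonic minor) is A B C D E F G#; E is degree 5, and the triad built there (E-G#-B) is major, so it is V.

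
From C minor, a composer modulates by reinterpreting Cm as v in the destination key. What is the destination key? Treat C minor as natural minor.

The numeral v denotes a minor triad on scale degree 5. With C on degree 5, the tonic of the new key is F.
Degree 5 carries a minor triad in natural-minor keys, so the destination is F minor.
Check: the diatonic triads of F minor (natural minor) are Fm (i), Gdim (ii°), A♭ (III), B♭m (iv), Cm (v), D♭ (VI), E♭ (VII) — Cm is indeed v.

F minor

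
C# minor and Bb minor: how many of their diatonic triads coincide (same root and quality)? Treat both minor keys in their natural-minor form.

Diatonic triads of C# minor (natural minor): C# minor (i), D# diminished (ii°), E major (III), F# minor (iv), G# minor (v), A major (VI), B major (VII).
Diatonic triads of Bb minor (natural minor): Bb minor (i), C diminished (ii°), Db major (III), Eb minor (iv), F minor (v), Gb major (VI), Ab major (VII).
No triad has the same root and quality in both keys.

0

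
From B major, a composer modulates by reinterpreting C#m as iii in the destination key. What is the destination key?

A major

The numeral iii denotes a minor triad on scale degree 3. With C# on degree 3, the tonic of the new key is A.
Degree 3 carries a minor triad in major keys, so the destination is A major.
Check: the diatonic triads of A major are A (I), Bm (ii), C#m (iii), D (IV), E (V), F#m (vi), G#dim (vii°) — C#m is indeed iii.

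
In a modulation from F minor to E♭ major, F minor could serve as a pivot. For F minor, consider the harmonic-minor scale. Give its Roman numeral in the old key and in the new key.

i in F minor; ii in E♭ major

The scale of F minor (harmonic minor) is F G A♭ B♭ C D♭ E; F is degree 1, and the triad built there (F-A♭-C) is minor, so it is i.
The scale of E♭ major is E♭ F G A♭ B♭ C D; F is degree 2, and the triad built there (F-A♭-C) is minor, so it is ii.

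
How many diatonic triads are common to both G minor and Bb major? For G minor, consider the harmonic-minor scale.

4

Diatonic triads of G minor (harmonic minor): Gm (i), Adim (ii°), Bbaug (III+), Cm (iv), D (V), Eb (VI), F#dim (vii°).
Diatonic triads of Bb major: Bb (I), Cm (ii), Dm (iii), Eb (IV), F (V), Gm (vi), Adim (vii°).
Matching root and quality in both lists: Gm, Adim, Cm, Eb.
That gives 4 common triads.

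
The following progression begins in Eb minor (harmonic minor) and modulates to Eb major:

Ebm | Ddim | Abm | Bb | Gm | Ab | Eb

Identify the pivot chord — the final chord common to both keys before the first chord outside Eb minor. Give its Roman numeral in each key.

Chords diatonic to Eb minor: Ebm, Fdim, Gbaug, Abm, Bb, Cb, Ddim.
Reading the progression, the first chord not in that set is Gm, so the modulation leaves Eb minor there.
The chord immediately before Gm is Bb, which is diatonic to both keys: V in Eb minor and V in Eb major.

Bb — V in Eb minor, V in Eb major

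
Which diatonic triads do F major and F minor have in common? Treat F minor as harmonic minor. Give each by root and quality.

Triads in F major: F major (I), G minor (ii), A minor (iii), Bb major (IV), C major (V), D minor (vi), E diminished (vii°).
Triads in F minor (harmonic minor): F minor (i), G diminished (ii°), Ab augmented (III+), Bb minor (iv), C major (V), Db major (VI), E diminished (vii°).
Shared triads with their functions: C major (V in F major, V in F minor); E diminished (vii° in F major, vii° in F minor).

C, Edim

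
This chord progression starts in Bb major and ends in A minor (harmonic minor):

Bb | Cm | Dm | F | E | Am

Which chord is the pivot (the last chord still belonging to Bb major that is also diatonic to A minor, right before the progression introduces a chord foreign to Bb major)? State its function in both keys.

F — V in Bb major, VI in A minor

Chords diatonic to Bb major: Bb, Cm, Dm, Eb, F, Gm, Adim.
Reading the progression, the first chord not in that set is E, so the modulation leaves Bb major there.
The chord immediately before E is F, which is diatonic to both keys: V in Bb major and VI in A minor.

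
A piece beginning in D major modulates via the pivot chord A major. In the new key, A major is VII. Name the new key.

The numeral VII denotes a major triad on scale degree 7. With A on degree 7, the tonic of the new key is B.
Degree 7 carries a major triad in natural-minor keys, so the destination is B minor.
Check: the diatonic triads of B minor (natural minor) are Bm (i), C#dim (ii°), D (III), Em (iv), F#m (v), G (VI), A (VII) — A major is indeed VII.

B minor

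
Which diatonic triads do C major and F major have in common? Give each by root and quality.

Triads in C major: C major (I), D minor (ii), E minor (iii), F major (IV), G major (V), A minor (vi), B diminished (vii°).
Triads in F major: F major (I), G minor (ii), A minor (iii), Bb major (IV), C major (V), D minor (vi), E diminished (vii°).
Shared triads with their functions: C major (I in C major, V in F major); D minor (ii in C major, vi in F major); F major (IV in C major, I in F major); A minor (vi in C major, iii in F major).

C, Dm, F, Am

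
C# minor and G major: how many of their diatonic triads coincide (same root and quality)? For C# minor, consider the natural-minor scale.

0

Diatonic triads of C# minor (natural minor): C#m (i), D#dim (ii°), E (III), F#m (iv), G#m (v), A (VI), B (VII).
Diatonic triads of G major: G (I), Am (ii), Bm (iii), C (IV), D (V), Em (vi), F#dim (vii°).
No triad has the same root and quality in both keys.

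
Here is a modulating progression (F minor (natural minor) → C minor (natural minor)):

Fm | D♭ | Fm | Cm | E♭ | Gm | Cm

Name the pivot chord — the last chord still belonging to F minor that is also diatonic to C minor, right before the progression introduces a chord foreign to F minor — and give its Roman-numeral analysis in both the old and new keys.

E♭ — VII in F minor, III in C minor

Chords diatonic to F minor: Fm, Gdim, A♭, B♭m, Cm, D♭, E♭.
Reading the progression, the first chord not in that set is Gm, so the modulation leaves F minor there.
The chord immediately before Gm is E♭, which is diatonic to both keys: VII in F minor and III in C minor.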